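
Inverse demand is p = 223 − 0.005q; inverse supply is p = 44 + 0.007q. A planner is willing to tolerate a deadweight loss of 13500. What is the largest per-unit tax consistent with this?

18

Competitive equilibrium: 223 − 0.005q = 44 + 0.007q → q* = 14916.6667, p* = 148.4167.
A tax t gives Δq = t/0.012 and wedge t, so DWL = t²/0.024.
t²/0.024 = 13500 → t² = 324 → t = 18.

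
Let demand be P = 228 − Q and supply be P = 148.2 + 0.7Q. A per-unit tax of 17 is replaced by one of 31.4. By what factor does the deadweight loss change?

Competitive equilibrium: 228 − Q = 148.2 + 0.7Q → Q* = 46.9412, P* = 181.0588.
For a per-unit tax t: ΔQ = t/1.7, so DWL = ½·t·(t/1.7) = t²/3.4.
At t = 17: DWL = 85. At t = 31.4: DWL = 289.988.
Ratio = (31.4/17)² = 3.412.

3.412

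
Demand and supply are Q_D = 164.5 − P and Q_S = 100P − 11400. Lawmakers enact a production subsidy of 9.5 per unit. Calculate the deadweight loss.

In inverse form: demand P = 164.5 − Q, supply P = 114 + 0.01Q.
Competitive equilibrium: 164.5 − Q = 114 + 0.01Q → Q* = 50, P* = 114.5.
The subsidy lowers effective supply by 9.5: P = 104.5 + 0.01Q.
New quantity: 164.5 − Q = 104.5 + 0.01Q → Q' = 59.4059.
Overproduction ΔQ = 59.4059 − 50 = 9.4059; wedge = subsidy = 9.5.
DWL = ½ × 9.4059 × 9.5 = 44.68.

44.68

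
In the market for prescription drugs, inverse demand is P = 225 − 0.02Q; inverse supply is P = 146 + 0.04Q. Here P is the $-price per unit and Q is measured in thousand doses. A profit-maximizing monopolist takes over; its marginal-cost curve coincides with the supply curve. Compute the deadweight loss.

Competitive equilibrium: 225 − 0.02Q = 146 + 0.04Q → Q* = 1316.6667, P* = 198.6667.
Marginal revenue: MR = 225 − 0.04Q. Set MR = MC: 225 − 0.04Q = 146 + 0.04Q → Q_m = 987.5.
Price P_m = 225 − 0.02·987.5 = 205.25; MC(Q_m) = 146 + 0.04·987.5 = 185.5.
Competitive Q* = 1316.6667, so ΔQ = 329.1667; wedge = 205.25 − 185.5 = 19.75.
The triangle = ½ × 329.1667 × 19.75 = $3250.52 thousand.

$3250.52 thousand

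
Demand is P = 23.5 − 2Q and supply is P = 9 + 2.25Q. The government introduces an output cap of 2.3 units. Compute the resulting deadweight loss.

2.63

Competitive equilibrium: 23.5 − 2Q = 9 + 2.25Q → Q* = 3.4118, P* = 16.6765.
At Q = 2.3: demand price = 23.5 − 2·2.3 = 18.9; supply price = 9 + 2.25·2.3 = 14.175.
ΔQ = 3.4118 − 2.3 = 1.1118; wedge = 18.9 − 14.175 = 4.725.
The triangle = ½ × 1.1118 × 4.725 = 2.63.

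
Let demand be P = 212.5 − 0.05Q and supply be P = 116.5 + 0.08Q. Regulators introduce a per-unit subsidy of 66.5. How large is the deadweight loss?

Competitive equilibrium: 212.5 − 0.05Q = 116.5 + 0.08Q → Q* = 738.46154, P* = 175.57692.
The subsidy lowers effective supply by 66.5: P = 50 + 0.08Q.
New quantity: 212.5 − 0.05Q = 50 + 0.08Q → Q' = 1250.
Overproduction ΔQ = 1250 − 738.46154 = 511.53846; wedge = subsidy = 66.5.
Deadweight loss = ½ × 511.53846 × 66.5 = 17008.65.

17008.65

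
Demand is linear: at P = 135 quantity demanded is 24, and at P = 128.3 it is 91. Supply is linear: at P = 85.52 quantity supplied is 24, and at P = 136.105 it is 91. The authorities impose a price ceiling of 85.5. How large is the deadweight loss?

Demand slope = (128.3 − 135)/(91 − 24) = −0.1, so P = 137.4 − 0.1Q.
Supply slope = (136.105 − 85.52)/(91 − 24) = 0.755, so P = 67.4 + 0.755Q.
Competitive equilibrium: 137.4 − 0.1Q = 67.4 + 0.755Q → Q* = 81.8713, P* = 129.2129.
At the ceiling P = 85.5, quantity supplied = (85.5 − 67.4)/0.755 = 23.9735.
Willingness to pay at Q' = 23.9735: 137.4 − 0.1·23.9735 = 135.0027.
ΔQ = 81.8713 − 23.9735 = 57.8978; wedge = 135.0027 − 85.5 = 49.5027.
Welfare loss = ½ × 57.8978 × 49.5027 = 1433.05.

1433.05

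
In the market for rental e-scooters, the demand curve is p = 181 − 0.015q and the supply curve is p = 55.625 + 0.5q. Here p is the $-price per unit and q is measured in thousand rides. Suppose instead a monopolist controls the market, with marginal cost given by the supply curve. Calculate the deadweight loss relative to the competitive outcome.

$12.22 thousand

Competitive equilibrium: 181 − 0.015q = 55.625 + 0.5q → q* = 243.4466, p* = 177.3483.
Marginal revenue: MR = 181 − 0.03q. Set MR = MC: 181 − 0.03q = 55.625 + 0.5q → q_m = 236.5566.
Price p_m = 181 − 0.015·236.5566 = 177.4517; MC(q_m) = 55.625 + 0.5·236.5566 = 173.9033.
Competitive q* = 243.4466, so Δq = 6.89; wedge = 177.4517 − 173.9033 = 3.5484.
The triangle = ½ × 6.89 × 3.5484 = $12.22 thousand.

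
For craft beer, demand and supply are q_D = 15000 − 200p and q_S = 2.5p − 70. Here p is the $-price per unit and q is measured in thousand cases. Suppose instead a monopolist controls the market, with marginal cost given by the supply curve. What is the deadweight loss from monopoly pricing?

In inverse form: demand p = 75 − 0.005q, supply p = 28 + 0.4q.
Competitive equilibrium: 75 − 0.005q = 28 + 0.4q → q* = 116.0494, p* = 74.4198.
Marginal revenue: MR = 75 − 0.01q. Set MR = MC: 75 − 0.01q = 28 + 0.4q → q_m = 114.6341.
Price p_m = 75 − 0.005·114.6341 = 74.4268; MC(q_m) = 28 + 0.4·114.6341 = 73.8536.
Competitive q* = 116.0494, so Δq = 1.4153; wedge = 74.4268 − 73.8536 = 0.5732.
DWL = ½ × 1.4153 × 0.5732 = $0.41 thousand.

$0.41 thousand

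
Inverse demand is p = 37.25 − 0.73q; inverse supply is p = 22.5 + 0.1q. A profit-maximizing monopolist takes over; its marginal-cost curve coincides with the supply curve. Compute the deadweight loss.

28.70

Competitive equilibrium: 37.25 − 0.73q = 22.5 + 0.1q → q* = 17.7711, p* = 24.2771.
Marginal revenue: MR = 37.25 − 1.46q. Set MR = MC: 37.25 − 1.46q = 22.5 + 0.1q → q_m = 9.4551.
Price p_m = 37.25 − 0.73·9.4551 = 30.3478; MC(q_m) = 22.5 + 0.1·9.4551 = 23.4455.
Competitive q* = 17.7711, so Δq = 8.316; wedge = 30.3478 − 23.4455 = 6.9023.
Welfare loss = ½ × 8.316 × 6.9023 = 28.70.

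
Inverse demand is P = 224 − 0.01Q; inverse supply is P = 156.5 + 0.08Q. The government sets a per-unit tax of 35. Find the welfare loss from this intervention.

Competitive equilibrium: 224 − 0.01Q = 156.5 + 0.08Q → Q* = 750, P* = 216.5.
With the tax, the buyer price exceeds the seller price by 35: (224 − 0.01Q) − (156.5 + 0.08Q) = 35 → Q' = 361.1111.
ΔQ = 750 − 361.1111 = 388.8889; the wedge equals the tax, 35.
The triangle = ½ × 388.8889 × 35 = 6805.56.

6805.56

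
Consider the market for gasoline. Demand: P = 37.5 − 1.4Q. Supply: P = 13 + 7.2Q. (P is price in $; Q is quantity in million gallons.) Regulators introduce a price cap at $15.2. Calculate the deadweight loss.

Competitive equilibrium: 37.5 − 1.4Q = 13 + 7.2Q → Q* = 2.8488, P* = 33.5116.
At the ceiling P = 15.2, quantity supplied = (15.2 − 13)/7.2 = 0.3056.
Willingness to pay at Q' = 0.3056: 37.5 − 1.4·0.3056 = 37.0722.
ΔQ = 2.8488 − 0.3056 = 2.5432; wedge = 37.0722 − 15.2 = 21.8722.
Welfare loss = ½ × 2.5432 × 21.8722 = $27.81 million.

$27.81 million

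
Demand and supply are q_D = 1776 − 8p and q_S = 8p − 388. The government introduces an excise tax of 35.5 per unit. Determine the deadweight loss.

In inverse form: demand p = 222 − 0.125q, supply p = 48.5 + 0.125q.
Competitive equilibrium: 222 − 0.125q = 48.5 + 0.125q → q* = 694, p* = 135.25.
With the tax, the buyer price exceeds the seller price by 35.5: (222 − 0.125q) − (48.5 + 0.125q) = 35.5 → q' = 552.
Δq = 694 − 552 = 142; the wedge equals the tax, 35.5.
DWL = ½ × 142 × 35.5 = 2520.50.

2520.50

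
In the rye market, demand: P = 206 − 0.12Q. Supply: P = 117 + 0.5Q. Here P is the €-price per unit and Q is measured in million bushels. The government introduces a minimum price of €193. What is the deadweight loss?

€384.43 million

Competitive equilibrium: 206 − 0.12Q = 117 + 0.5Q → Q* = 143.5484, P* = 188.7742.
At the floor P = 193, quantity demanded = (206 − 193)/0.12 = 108.3333.
Sellers' marginal cost at Q' = 108.3333: 117 + 0.5·108.3333 = 171.1667.
ΔQ = 143.5484 − 108.3333 = 35.2151; wedge = 193 − 171.1667 = 21.8333.
The triangle = ½ × 35.2151 × 21.8333 = €384.43 million.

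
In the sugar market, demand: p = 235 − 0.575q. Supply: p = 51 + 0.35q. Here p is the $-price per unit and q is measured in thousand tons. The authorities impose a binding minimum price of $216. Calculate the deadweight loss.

$12725.53 thousand

Competitive equilibrium: 235 − 0.575q = 51 + 0.35q → q* = 198.9189, p* = 120.6216.
At the floor p = 216, quantity demanded = (235 − 216)/0.575 = 33.0435.
Sellers' marginal cost at q' = 33.0435: 51 + 0.35·33.0435 = 62.5652.
Δq = 198.9189 − 33.0435 = 165.8754; wedge = 216 − 62.5652 = 153.4348.
Deadweight loss = ½ × 165.8754 × 153.4348 = $12725.53 thousand.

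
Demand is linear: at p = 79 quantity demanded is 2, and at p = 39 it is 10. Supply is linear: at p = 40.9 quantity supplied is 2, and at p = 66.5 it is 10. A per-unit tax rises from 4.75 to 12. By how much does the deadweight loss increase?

7.40

Demand slope = (39 − 79)/(10 − 2) = −5, so p = 89 − 5q.
Supply slope = (66.5 − 40.9)/(10 − 2) = 3.2, so p = 34.5 + 3.2q.
Competitive equilibrium: 89 − 5q = 34.5 + 3.2q → q* = 6.6463, p* = 55.7683.
For a per-unit tax t: Δq = t/8.2, so DWL = ½·t·(t/8.2) = t²/16.4.
At t = 4.75: DWL = 1.376. At t = 12: DWL = 8.78.
Increase = 8.78 − 1.376 = 7.40.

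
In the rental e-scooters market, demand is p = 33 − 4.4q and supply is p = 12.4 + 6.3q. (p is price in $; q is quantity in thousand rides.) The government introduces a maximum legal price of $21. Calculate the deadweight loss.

$1.68 thousand

Competitive equilibrium: 33 − 4.4q = 12.4 + 6.3q → q* = 1.9252, p* = 24.529.
At the ceiling p = 21, quantity supplied = (21 − 12.4)/6.3 = 1.3651.
Willingness to pay at q' = 1.3651: 33 − 4.4·1.3651 = 26.9936.
Δq = 1.9252 − 1.3651 = 0.5601; wedge = 26.9936 − 21 = 5.9936.
DWL = ½ × 0.5601 × 5.9936 = $1.68 thousand.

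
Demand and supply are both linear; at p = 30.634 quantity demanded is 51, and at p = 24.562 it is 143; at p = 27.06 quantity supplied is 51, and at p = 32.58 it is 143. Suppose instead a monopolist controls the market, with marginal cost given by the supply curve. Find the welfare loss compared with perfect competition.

Demand slope = (24.562 − 30.634)/(143 − 51) = −0.066, so p = 34 − 0.066q.
Supply slope = (32.58 − 27.06)/(143 − 51) = 0.06, so p = 24 + 0.06q.
Competitive equilibrium: 34 − 0.066q = 24 + 0.06q → q* = 79.3651, p* = 28.7619.
Marginal revenue: MR = 34 − 0.132q. Set MR = MC: 34 − 0.132q = 24 + 0.06q → q_m = 52.0833.
Price p_m = 34 − 0.066·52.0833 = 30.5625; MC(q_m) = 24 + 0.06·52.0833 = 27.125.
Competitive q* = 79.3651, so Δq = 27.2818; wedge = 30.5625 − 27.125 = 3.4375.
Welfare loss = ½ × 27.2818 × 3.4375 = 46.89.

46.89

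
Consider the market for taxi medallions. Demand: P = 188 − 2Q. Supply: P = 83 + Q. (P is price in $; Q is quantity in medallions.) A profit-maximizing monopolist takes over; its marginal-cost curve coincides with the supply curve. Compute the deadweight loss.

$294

Competitive equilibrium: 188 − 2Q = 83 + Q → Q* = 35, P* = 118.
Marginal revenue: MR = 188 − 4Q. Set MR = MC: 188 − 4Q = 83 + Q → Q_m = 21.
Price P_m = 188 − 2·21 = 146; MC(Q_m) = 83 + 1·21 = 104.
Competitive Q* = 35, so ΔQ = 14; wedge = 146 − 104 = 42.
The triangle = ½ × 14 × 42 = $294.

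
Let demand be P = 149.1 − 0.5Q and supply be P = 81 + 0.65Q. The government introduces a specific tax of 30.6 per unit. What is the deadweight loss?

407.11

Competitive equilibrium: 149.1 − 0.5Q = 81 + 0.65Q → Q* = 59.2174, P* = 119.4913.
With the tax, the buyer price exceeds the seller price by 30.6: (149.1 − 0.5Q) − (81 + 0.65Q) = 30.6 → Q' = 32.6087.
ΔQ = 59.2174 − 32.6087 = 26.6087; the wedge equals the tax, 30.6.
DWL = ½ × 26.6087 × 30.6 = 407.11.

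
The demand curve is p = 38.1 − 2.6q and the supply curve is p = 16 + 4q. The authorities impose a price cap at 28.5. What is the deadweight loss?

0.16

Competitive equilibrium: 38.1 − 2.6q = 16 + 4q → q* = 3.3485, p* = 29.3939.
At the ceiling p = 28.5, quantity supplied = (28.5 − 16)/4 = 3.125.
Willingness to pay at q' = 3.125: 38.1 − 2.6·3.125 = 29.975.
Δq = 3.3485 − 3.125 = 0.2235; wedge = 29.975 − 28.5 = 1.475.
Welfare loss = ½ × 0.2235 × 1.475 = 0.16.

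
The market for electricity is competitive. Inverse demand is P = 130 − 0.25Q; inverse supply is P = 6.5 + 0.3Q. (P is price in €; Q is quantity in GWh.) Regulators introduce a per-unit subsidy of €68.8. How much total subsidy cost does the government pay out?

€24054.98

Competitive equilibrium: 130 − 0.25Q = 6.5 + 0.3Q → Q* = 224.5455, P* = 73.8636.
The subsidy lowers effective supply by 68.8: P = 0.3Q − 62.3.
New quantity: 130 − 0.25Q = 0.3Q − 62.3 → Q' = 349.6364.
Total subsidy cost = 68.8 × 349.6364 = €24054.98.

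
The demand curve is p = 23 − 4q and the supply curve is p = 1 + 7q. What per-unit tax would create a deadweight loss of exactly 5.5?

11

Competitive equilibrium: 23 − 4q = 1 + 7q → q* = 2, p* = 15.
A tax t gives Δq = t/11 and wedge t, so DWL = t²/22.
t²/22 = 5.5 → t² = 121 → t = 11.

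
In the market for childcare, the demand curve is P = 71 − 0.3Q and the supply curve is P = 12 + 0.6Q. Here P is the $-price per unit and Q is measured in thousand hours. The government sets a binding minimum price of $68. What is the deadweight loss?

Competitive equilibrium: 71 − 0.3Q = 12 + 0.6Q → Q* = 65.5556, P* = 51.3333.
At the floor P = 68, quantity demanded = (71 − 68)/0.3 = 10.
Sellers' marginal cost at Q' = 10: 12 + 0.6·10 = 18.
ΔQ = 65.5556 − 10 = 55.5556; wedge = 68 − 18 = 50.
The triangle = ½ × 55.5556 × 50 = $1388.89 thousand.

$1388.89 thousand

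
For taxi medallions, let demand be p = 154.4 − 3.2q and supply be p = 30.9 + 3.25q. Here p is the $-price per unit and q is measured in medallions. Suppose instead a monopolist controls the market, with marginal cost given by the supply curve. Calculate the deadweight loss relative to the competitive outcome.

Competitive equilibrium: 154.4 − 3.2q = 30.9 + 3.25q → q* = 19.14729, p* = 93.12868.
Marginal revenue: MR = 154.4 − 6.4q. Set MR = MC: 154.4 − 6.4q = 30.9 + 3.25q → q_m = 12.79793.
Price p_m = 154.4 − 3.2·12.79793 = 113.44662; MC(q_m) = 30.9 + 3.25·12.79793 = 72.49327.
Competitive q* = 19.14729, so Δq = 6.34936; wedge = 113.44662 − 72.49327 = 40.95335.
Welfare loss = ½ × 6.34936 × 40.95335 = $130.01.

$130.01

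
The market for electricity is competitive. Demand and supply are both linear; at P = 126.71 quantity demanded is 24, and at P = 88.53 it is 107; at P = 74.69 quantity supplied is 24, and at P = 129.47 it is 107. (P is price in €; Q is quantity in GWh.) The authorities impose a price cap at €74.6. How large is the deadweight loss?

€1215.18

Demand slope = (88.53 − 126.71)/(107 − 24) = −0.46, so P = 137.75 − 0.46Q.
Supply slope = (129.47 − 74.69)/(107 − 24) = 0.66, so P = 58.85 + 0.66Q.
Competitive equilibrium: 137.75 − 0.46Q = 58.85 + 0.66Q → Q* = 70.4464, P* = 105.3446.
At the ceiling P = 74.6, quantity supplied = (74.6 − 58.85)/0.66 = 23.8636.
Willingness to pay at Q' = 23.8636: 137.75 − 0.46·23.8636 = 126.7727.
ΔQ = 70.4464 − 23.8636 = 46.5828; wedge = 126.7727 − 74.6 = 52.1727.
Deadweight loss = ½ × 46.5828 × 52.1727 = €1215.18.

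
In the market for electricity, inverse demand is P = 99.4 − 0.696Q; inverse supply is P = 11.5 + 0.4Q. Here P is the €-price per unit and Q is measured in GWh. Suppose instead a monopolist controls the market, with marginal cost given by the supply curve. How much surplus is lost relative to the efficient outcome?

€531.72

Competitive equilibrium: 99.4 − 0.696Q = 11.5 + 0.4Q → Q* = 80.2007, P* = 43.5803.
Marginal revenue: MR = 99.4 − 1.392Q. Set MR = MC: 99.4 − 1.392Q = 11.5 + 0.4Q → Q_m = 49.0513.
Price P_m = 99.4 − 0.696·49.0513 = 65.2603; MC(Q_m) = 11.5 + 0.4·49.0513 = 31.1205.
Competitive Q* = 80.2007, so ΔQ = 31.1494; wedge = 65.2603 − 31.1205 = 34.1398.
The triangle = ½ × 31.1494 × 34.1398 = €531.72.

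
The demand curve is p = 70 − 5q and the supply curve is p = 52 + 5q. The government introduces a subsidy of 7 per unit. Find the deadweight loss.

Competitive equilibrium: 70 − 5q = 52 + 5q → q* = 1.8, p* = 61.
The subsidy lowers effective supply by 7: p = 45 + 5q.
New quantity: 70 − 5q = 45 + 5q → q' = 2.5.
Overproduction Δq = 2.5 − 1.8 = 0.7; wedge = subsidy = 7.
Welfare loss = ½ × 0.7 × 7 = 2.45.

2.45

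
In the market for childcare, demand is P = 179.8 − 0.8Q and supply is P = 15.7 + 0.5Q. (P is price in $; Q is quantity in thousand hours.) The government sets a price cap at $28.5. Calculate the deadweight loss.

Competitive equilibrium: 179.8 − 0.8Q = 15.7 + 0.5Q → Q* = 126.2308, P* = 78.8154.
At the ceiling P = 28.5, quantity supplied = (28.5 − 15.7)/0.5 = 25.6.
Willingness to pay at Q' = 25.6: 179.8 − 0.8·25.6 = 159.32.
ΔQ = 126.2308 − 25.6 = 100.6308; wedge = 159.32 − 28.5 = 130.82.
DWL = ½ × 100.6308 × 130.82 = $6582.26 thousand.

$6582.26 thousand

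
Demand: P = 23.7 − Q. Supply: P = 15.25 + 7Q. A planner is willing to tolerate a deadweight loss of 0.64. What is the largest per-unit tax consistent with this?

Competitive equilibrium: 23.7 − Q = 15.25 + 7Q → Q* = 1.0563, P* = 22.6438.
A tax t gives ΔQ = t/8 and wedge t, so DWL = t²/16.
t²/16 = 0.64 → t² = 10.24 → t = 3.2.

3.2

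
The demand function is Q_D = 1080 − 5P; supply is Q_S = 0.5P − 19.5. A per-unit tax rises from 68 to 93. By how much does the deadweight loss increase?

914.77

In inverse form: demand P = 216 − 0.2Q, supply P = 39 + 2Q.
Competitive equilibrium: 216 − 0.2Q = 39 + 2Q → Q* = 80.4545, P* = 199.9091.
For a per-unit tax t: ΔQ = t/2.2, so DWL = ½·t·(t/2.2) = t²/4.4.
At t = 68: DWL = 1050.909. At t = 93: DWL = 1965.682.
Increase = 1965.682 − 1050.909 = 914.77.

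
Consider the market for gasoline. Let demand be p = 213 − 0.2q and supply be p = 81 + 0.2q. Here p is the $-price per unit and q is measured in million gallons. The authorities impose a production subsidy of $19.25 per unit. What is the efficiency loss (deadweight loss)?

$463.20 million

Competitive equilibrium: 213 − 0.2q = 81 + 0.2q → q* = 330, p* = 147.
The subsidy lowers effective supply by 19.25: p = 61.75 + 0.2q.
New quantity: 213 − 0.2q = 61.75 + 0.2q → q' = 378.125.
Overproduction Δq = 378.125 − 330 = 48.125; wedge = subsidy = 19.25.
The triangle = ½ × 48.125 × 19.25 = $463.20 million.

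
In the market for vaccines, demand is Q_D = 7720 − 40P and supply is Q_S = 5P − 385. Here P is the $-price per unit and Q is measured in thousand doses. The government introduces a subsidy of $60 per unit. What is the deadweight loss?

$8000 thousand

In inverse form: demand P = 193 − 0.025Q, supply P = 77 + 0.2Q.
Competitive equilibrium: 193 − 0.025Q = 77 + 0.2Q → Q* = 515.5556, P* = 180.1111.
The subsidy lowers effective supply by 60: P = 17 + 0.2Q.
New quantity: 193 − 0.025Q = 17 + 0.2Q → Q' = 782.2222.
Overproduction ΔQ = 782.2222 − 515.5556 = 266.6666; wedge = subsidy = 60.
Deadweight loss = ½ × 266.6666 × 60 = $8000 thousand.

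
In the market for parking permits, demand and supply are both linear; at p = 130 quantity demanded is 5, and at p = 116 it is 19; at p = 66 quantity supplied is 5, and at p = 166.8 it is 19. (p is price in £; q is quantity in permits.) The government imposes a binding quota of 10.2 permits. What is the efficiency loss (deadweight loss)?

Demand slope = (116 − 130)/(19 − 5) = −1, so p = 135 − q.
Supply slope = (166.8 − 66)/(19 − 5) = 7.2, so p = 30 + 7.2q.
Competitive equilibrium: 135 − q = 30 + 7.2q → q* = 12.8049, p* = 122.1951.
At q = 10.2: demand price = 135 − 1·10.2 = 124.8; supply price = 30 + 7.2·10.2 = 103.44.
Δq = 12.8049 − 10.2 = 2.6049; wedge = 124.8 − 103.44 = 21.36.
DWL = ½ × 2.6049 × 21.36 = £27.82.

£27.82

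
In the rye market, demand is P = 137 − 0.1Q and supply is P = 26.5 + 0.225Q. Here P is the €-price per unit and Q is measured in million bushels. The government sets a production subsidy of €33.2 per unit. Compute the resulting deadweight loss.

Competitive equilibrium: 137 − 0.1Q = 26.5 + 0.225Q → Q* = 340, P* = 103.
The subsidy lowers effective supply by 33.2: P = 0.225Q − 6.7.
New quantity: 137 − 0.1Q = 0.225Q − 6.7 → Q' = 442.1538.
Overproduction ΔQ = 442.1538 − 340 = 102.1538; wedge = subsidy = 33.2.
Deadweight loss = ½ × 102.1538 × 33.2 = €1695.75 million.

€1695.75 million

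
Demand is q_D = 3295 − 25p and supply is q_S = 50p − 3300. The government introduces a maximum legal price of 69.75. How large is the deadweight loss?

24797.52

In inverse form: demand p = 131.8 − 0.04q, supply p = 66 + 0.02q.
Competitive equilibrium: 131.8 − 0.04q = 66 + 0.02q → q* = 1096.6667, p* = 87.9333.
At the ceiling p = 69.75, quantity supplied = (69.75 − 66)/0.02 = 187.5.
Willingness to pay at q' = 187.5: 131.8 − 0.04·187.5 = 124.3.
Δq = 1096.6667 − 187.5 = 909.1667; wedge = 124.3 − 69.75 = 54.55.
Welfare loss = ½ × 909.1667 × 54.55 = 24797.52.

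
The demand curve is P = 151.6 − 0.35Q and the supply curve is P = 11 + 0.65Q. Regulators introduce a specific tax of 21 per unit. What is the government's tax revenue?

Competitive equilibrium: 151.6 − 0.35Q = 11 + 0.65Q → Q* = 140.6, P* = 102.39.
With the tax, the buyer price exceeds the seller price by 21: (151.6 − 0.35Q) − (11 + 0.65Q) = 21 → Q' = 119.6.
Tax revenue = 21 × 119.6 = 2511.60.

2511.60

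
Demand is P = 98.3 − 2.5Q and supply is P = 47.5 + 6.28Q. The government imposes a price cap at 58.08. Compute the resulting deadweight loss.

Competitive equilibrium: 98.3 − 2.5Q = 47.5 + 6.28Q → Q* = 5.7859, P* = 83.8353.
At the ceiling P = 58.08, quantity supplied = (58.08 − 47.5)/6.28 = 1.6847.
Willingness to pay at Q' = 1.6847: 98.3 − 2.5·1.6847 = 94.0883.
ΔQ = 5.7859 − 1.6847 = 4.1012; wedge = 94.0883 − 58.08 = 36.0083.
The triangle = ½ × 4.1012 × 36.0083 = 73.84.

73.84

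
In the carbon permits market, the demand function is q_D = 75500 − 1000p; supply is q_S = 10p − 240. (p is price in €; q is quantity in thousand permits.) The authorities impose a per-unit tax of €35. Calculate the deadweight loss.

€6064.36 thousand

In inverse form: demand p = 75.5 − 0.001q, supply p = 24 + 0.1q.
Competitive equilibrium: 75.5 − 0.001q = 24 + 0.1q → q* = 509.901, p* = 74.9901.
With the tax, the buyer price exceeds the seller price by 35: (75.5 − 0.001q) − (24 + 0.1q) = 35 → q' = 163.3663.
Δq = 509.901 − 163.3663 = 346.5347; the wedge equals the tax, 35.
Welfare loss = ½ × 346.5347 × 35 = €6064.36 thousand.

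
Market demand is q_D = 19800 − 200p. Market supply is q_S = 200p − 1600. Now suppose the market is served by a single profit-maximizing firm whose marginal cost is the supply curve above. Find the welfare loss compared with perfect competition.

46005.56

In inverse form: demand p = 99 − 0.005q, supply p = 8 + 0.005q.
Competitive equilibrium: 99 − 0.005q = 8 + 0.005q → q* = 9100, p* = 53.5.
Marginal revenue: MR = 99 − 0.01q. Set MR = MC: 99 − 0.01q = 8 + 0.005q → q_m = 6066.666667.
Price p_m = 99 − 0.005·6066.666667 = 68.666667; MC(q_m) = 8 + 0.005·6066.666667 = 38.333333.
Competitive q* = 9100, so Δq = 3033.333333; wedge = 68.666667 − 38.333333 = 30.333334.
DWL = ½ × 3033.333333 × 30.333334 = 46005.56.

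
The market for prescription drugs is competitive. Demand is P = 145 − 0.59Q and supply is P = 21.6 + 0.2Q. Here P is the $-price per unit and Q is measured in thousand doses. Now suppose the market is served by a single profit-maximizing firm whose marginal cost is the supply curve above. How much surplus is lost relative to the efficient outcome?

$1761.65 thousand

Competitive equilibrium: 145 − 0.59Q = 21.6 + 0.2Q → Q* = 156.20253, P* = 52.84051.
Marginal revenue: MR = 145 − 1.18Q. Set MR = MC: 145 − 1.18Q = 21.6 + 0.2Q → Q_m = 89.42029.
Price P_m = 145 − 0.59·89.42029 = 92.24203; MC(Q_m) = 21.6 + 0.2·89.42029 = 39.48406.
Competitive Q* = 156.20253, so ΔQ = 66.78224; wedge = 92.24203 − 39.48406 = 52.75797.
Welfare loss = ½ × 66.78224 × 52.75797 = $1761.65 thousand.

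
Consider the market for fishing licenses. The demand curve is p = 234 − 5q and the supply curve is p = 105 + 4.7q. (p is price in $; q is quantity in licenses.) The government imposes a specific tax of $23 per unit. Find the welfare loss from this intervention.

$27.27

Competitive equilibrium: 234 − 5q = 105 + 4.7q → q* = 13.299, p* = 167.5052.
With the tax, the buyer price exceeds the seller price by 23: (234 − 5q) − (105 + 4.7q) = 23 → q' = 10.9278.
Δq = 13.299 − 10.9278 = 2.3712; the wedge equals the tax, 23.
Welfare loss = ½ × 2.3712 × 23 = $27.27.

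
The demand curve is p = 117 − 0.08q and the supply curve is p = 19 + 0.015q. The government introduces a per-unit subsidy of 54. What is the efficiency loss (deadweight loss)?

Competitive equilibrium: 117 − 0.08q = 19 + 0.015q → q* = 1031.5789, p* = 34.4737.
The subsidy lowers effective supply by 54: p = 0.015q − 35.
New quantity: 117 − 0.08q = 0.015q − 35 → q' = 1600.
Overproduction Δq = 1600 − 1031.5789 = 568.4211; wedge = subsidy = 54.
Welfare loss = ½ × 568.4211 × 54 = 15347.37.

15347.37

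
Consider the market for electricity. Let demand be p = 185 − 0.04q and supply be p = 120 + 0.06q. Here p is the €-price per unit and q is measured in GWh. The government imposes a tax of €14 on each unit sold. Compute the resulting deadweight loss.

€980

Competitive equilibrium: 185 − 0.04q = 120 + 0.06q → q* = 650, p* = 159.
With the tax, the buyer price exceeds the seller price by 14: (185 − 0.04q) − (120 + 0.06q) = 14 → q' = 510.
Δq = 650 − 510 = 140; the wedge equals the tax, 14.
Deadweight loss = ½ × 140 × 14 = €980.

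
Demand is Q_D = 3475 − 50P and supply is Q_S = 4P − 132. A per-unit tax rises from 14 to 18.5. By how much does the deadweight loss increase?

270.83

In inverse form: demand P = 69.5 − 0.02Q, supply P = 33 + 0.25Q.
Competitive equilibrium: 69.5 − 0.02Q = 33 + 0.25Q → Q* = 135.1852, P* = 66.7963.
For a per-unit tax t: ΔQ = t/0.27, so DWL = ½·t·(t/0.27) = t²/0.54.
At t = 14: DWL = 362.963. At t = 18.5: DWL = 633.796.
Increase = 633.796 − 362.963 = 270.83.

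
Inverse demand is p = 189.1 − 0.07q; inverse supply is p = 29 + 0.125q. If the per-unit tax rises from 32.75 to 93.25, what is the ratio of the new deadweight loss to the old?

8.107

Competitive equilibrium: 189.1 − 0.07q = 29 + 0.125q → q* = 821.0256, p* = 131.6282.
For a per-unit tax t: Δq = t/0.195, so DWL = ½·t·(t/0.195) = t²/0.39.
At t = 32.75: DWL = 2750.160. At t = 93.25: DWL = 22296.314.
Ratio = (93.25/32.75)² = 8.107.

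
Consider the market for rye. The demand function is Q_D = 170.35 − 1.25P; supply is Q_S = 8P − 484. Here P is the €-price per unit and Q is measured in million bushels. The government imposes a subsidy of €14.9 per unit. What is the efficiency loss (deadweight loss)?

€120.01 million

In inverse form: demand P = 136.28 − 0.8Q, supply P = 60.5 + 0.125Q.
Competitive equilibrium: 136.28 − 0.8Q = 60.5 + 0.125Q → Q* = 81.9243, P* = 70.7405.
The subsidy lowers effective supply by 14.9: P = 45.6 + 0.125Q.
New quantity: 136.28 − 0.8Q = 45.6 + 0.125Q → Q' = 98.0324.
Overproduction ΔQ = 98.0324 − 81.9243 = 16.1081; wedge = subsidy = 14.9.
The triangle = ½ × 16.1081 × 14.9 = €120.01 million.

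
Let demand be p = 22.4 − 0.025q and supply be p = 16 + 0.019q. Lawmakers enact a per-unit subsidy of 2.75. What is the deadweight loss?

Competitive equilibrium: 22.4 − 0.025q = 16 + 0.019q → q* = 145.4545, p* = 18.7636.
The subsidy lowers effective supply by 2.75: p = 13.25 + 0.019q.
New quantity: 22.4 − 0.025q = 13.25 + 0.019q → q' = 207.9545.
Overproduction Δq = 207.9545 − 145.4545 = 62.5; wedge = subsidy = 2.75.
Deadweight loss = ½ × 62.5 × 2.75 = 85.94.

85.94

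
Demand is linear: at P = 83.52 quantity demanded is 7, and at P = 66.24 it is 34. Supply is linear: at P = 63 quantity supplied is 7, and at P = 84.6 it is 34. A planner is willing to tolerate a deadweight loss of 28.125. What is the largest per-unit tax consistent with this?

9

Demand slope = (66.24 − 83.52)/(34 − 7) = −0.64, so P = 88 − 0.64Q.
Supply slope = (84.6 − 63)/(34 − 7) = 0.8, so P = 57.4 + 0.8Q.
Competitive equilibrium: 88 − 0.64Q = 57.4 + 0.8Q → Q* = 21.25, P* = 74.4.
A tax t gives ΔQ = t/1.44 and wedge t, so DWL = t²/2.88.
t²/2.88 = 28.125 → t² = 81 → t = 9.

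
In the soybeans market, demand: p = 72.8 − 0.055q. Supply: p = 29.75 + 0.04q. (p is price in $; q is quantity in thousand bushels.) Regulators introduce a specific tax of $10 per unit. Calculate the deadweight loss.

$526.32 thousand

Competitive equilibrium: 72.8 − 0.055q = 29.75 + 0.04q → q* = 453.1579, p* = 47.8763.
With the tax, the buyer price exceeds the seller price by 10: (72.8 − 0.055q) − (29.75 + 0.04q) = 10 → q' = 347.8947.
Δq = 453.1579 − 347.8947 = 105.2632; the wedge equals the tax, 10.
Deadweight loss = ½ × 105.2632 × 10 = $526.32 thousand.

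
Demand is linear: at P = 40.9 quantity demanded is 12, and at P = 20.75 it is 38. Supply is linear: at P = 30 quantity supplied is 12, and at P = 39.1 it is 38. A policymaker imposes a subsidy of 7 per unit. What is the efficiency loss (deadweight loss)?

Demand slope = (20.75 − 40.9)/(38 − 12) = −0.775, so P = 50.2 − 0.775Q.
Supply slope = (39.1 − 30)/(38 − 12) = 0.35, so P = 25.8 + 0.35Q.
Competitive equilibrium: 50.2 − 0.775Q = 25.8 + 0.35Q → Q* = 21.6889, P* = 33.3911.
The subsidy lowers effective supply by 7: P = 18.8 + 0.35Q.
New quantity: 50.2 − 0.775Q = 18.8 + 0.35Q → Q' = 27.9111.
Overproduction ΔQ = 27.9111 − 21.6889 = 6.2222; wedge = subsidy = 7.
Welfare loss = ½ × 6.2222 × 7 = 21.78.

21.78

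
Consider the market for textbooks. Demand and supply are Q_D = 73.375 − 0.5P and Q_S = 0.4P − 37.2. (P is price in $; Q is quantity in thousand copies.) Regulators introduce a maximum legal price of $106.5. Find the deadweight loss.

$96.37 thousand

In inverse form: demand P = 146.75 − 2Q, supply P = 93 + 2.5Q.
Competitive equilibrium: 146.75 − 2Q = 93 + 2.5Q → Q* = 11.9444, P* = 122.8611.
At the ceiling P = 106.5, quantity supplied = (106.5 − 93)/2.5 = 5.4.
Willingness to pay at Q' = 5.4: 146.75 − 2·5.4 = 135.95.
ΔQ = 11.9444 − 5.4 = 6.5444; wedge = 135.95 − 106.5 = 29.45.
Welfare loss = ½ × 6.5444 × 29.45 = $96.37 thousand.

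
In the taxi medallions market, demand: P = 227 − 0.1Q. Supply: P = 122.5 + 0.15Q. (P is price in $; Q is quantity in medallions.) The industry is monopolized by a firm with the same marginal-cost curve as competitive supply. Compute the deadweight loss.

Competitive equilibrium: 227 − 0.1Q = 122.5 + 0.15Q → Q* = 418, P* = 185.2.
Marginal revenue: MR = 227 − 0.2Q. Set MR = MC: 227 − 0.2Q = 122.5 + 0.15Q → Q_m = 298.5714.
Price P_m = 227 − 0.1·298.5714 = 197.1429; MC(Q_m) = 122.5 + 0.15·298.5714 = 167.2857.
Competitive Q* = 418, so ΔQ = 119.4286; wedge = 197.1429 − 167.2857 = 29.8572.
Welfare loss = ½ × 119.4286 × 29.8572 = $1782.90.

$1782.90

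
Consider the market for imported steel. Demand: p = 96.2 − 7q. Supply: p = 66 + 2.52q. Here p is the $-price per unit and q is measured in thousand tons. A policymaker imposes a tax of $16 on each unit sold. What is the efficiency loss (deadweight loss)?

$13.45 thousand

Competitive equilibrium: 96.2 − 7q = 66 + 2.52q → q* = 3.1723, p* = 73.9941.
With the tax, the buyer price exceeds the seller price by 16: (96.2 − 7q) − (66 + 2.52q) = 16 → q' = 1.4916.
Δq = 3.1723 − 1.4916 = 1.6807; the wedge equals the tax, 16.
The triangle = ½ × 1.6807 × 16 = $13.45 thousand.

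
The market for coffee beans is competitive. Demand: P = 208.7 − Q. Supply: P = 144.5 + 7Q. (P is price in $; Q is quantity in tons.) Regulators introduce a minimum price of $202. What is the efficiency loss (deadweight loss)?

$7.02

Competitive equilibrium: 208.7 − Q = 144.5 + 7Q → Q* = 8.025, P* = 200.675.
At the floor P = 202, quantity demanded = (208.7 − 202)/1 = 6.7.
Sellers' marginal cost at Q' = 6.7: 144.5 + 7·6.7 = 191.4.
ΔQ = 8.025 − 6.7 = 1.325; wedge = 202 − 191.4 = 10.6.
DWL = ½ × 1.325 × 10.6 = $7.02.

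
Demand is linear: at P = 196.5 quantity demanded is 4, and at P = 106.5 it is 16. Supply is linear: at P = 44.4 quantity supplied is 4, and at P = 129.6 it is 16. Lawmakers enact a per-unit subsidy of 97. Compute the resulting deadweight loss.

Demand slope = (106.5 − 196.5)/(16 − 4) = −7.5, so P = 226.5 − 7.5Q.
Supply slope = (129.6 − 44.4)/(16 − 4) = 7.1, so P = 16 + 7.1Q.
Competitive equilibrium: 226.5 − 7.5Q = 16 + 7.1Q → Q* = 14.41781, P* = 118.36644.
The subsidy lowers effective supply by 97: P = 7.1Q − 81.
New quantity: 226.5 − 7.5Q = 7.1Q − 81 → Q' = 21.06164.
Overproduction ΔQ = 21.06164 − 14.41781 = 6.64383; wedge = subsidy = 97.
The triangle = ½ × 6.64383 × 97 = 322.23.

322.23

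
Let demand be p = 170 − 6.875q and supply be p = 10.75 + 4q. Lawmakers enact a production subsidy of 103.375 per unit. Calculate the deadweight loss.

Competitive equilibrium: 170 − 6.875q = 10.75 + 4q → q* = 14.6437, p* = 69.3247.
The subsidy lowers effective supply by 103.375: p = 4q − 92.625.
New quantity: 170 − 6.875q = 4q − 92.625 → q' = 24.1494.
Overproduction Δq = 24.1494 − 14.6437 = 9.5057; wedge = subsidy = 103.375.
DWL = ½ × 9.5057 × 103.375 = 491.33.

491.33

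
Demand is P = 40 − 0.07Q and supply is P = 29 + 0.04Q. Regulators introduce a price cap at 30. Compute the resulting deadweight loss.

309.375

Competitive equilibrium: 40 − 0.07Q = 29 + 0.04Q → Q* = 100, P* = 33.
At the ceiling P = 30, quantity supplied = (30 − 29)/0.04 = 25.
Willingness to pay at Q' = 25: 40 − 0.07·25 = 38.25.
ΔQ = 100 − 25 = 75; wedge = 38.25 − 30 = 8.25.
Deadweight loss = ½ × 75 × 8.25 = 309.375.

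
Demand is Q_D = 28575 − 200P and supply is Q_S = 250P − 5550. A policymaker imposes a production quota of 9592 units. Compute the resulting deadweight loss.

In inverse form: demand P = 142.875 − 0.005Q, supply P = 22.2 + 0.004Q.
Competitive equilibrium: 142.875 − 0.005Q = 22.2 + 0.004Q → Q* = 13408.3333, P* = 75.8333.
At Q = 9592: demand price = 142.875 − 0.005·9592 = 94.915; supply price = 22.2 + 0.004·9592 = 60.568.
ΔQ = 13408.3333 − 9592 = 3816.3333; wedge = 94.915 − 60.568 = 34.347.
Deadweight loss = ½ × 3816.3333 × 34.347 = 65539.80.

65539.80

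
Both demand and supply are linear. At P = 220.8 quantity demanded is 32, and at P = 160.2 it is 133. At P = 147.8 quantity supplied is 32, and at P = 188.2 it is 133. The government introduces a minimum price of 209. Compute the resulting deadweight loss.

Demand slope = (160.2 − 220.8)/(133 − 32) = −0.6, so P = 240 − 0.6Q.
Supply slope = (188.2 − 147.8)/(133 − 32) = 0.4, so P = 135 + 0.4Q.
Competitive equilibrium: 240 − 0.6Q = 135 + 0.4Q → Q* = 105, P* = 177.
At the floor P = 209, quantity demanded = (240 − 209)/0.6 = 51.6667.
Sellers' marginal cost at Q' = 51.6667: 135 + 0.4·51.6667 = 155.6667.
ΔQ = 105 − 51.6667 = 53.3333; wedge = 209 − 155.6667 = 53.3333.
DWL = ½ × 53.3333 × 53.3333 = 1422.22.

1422.22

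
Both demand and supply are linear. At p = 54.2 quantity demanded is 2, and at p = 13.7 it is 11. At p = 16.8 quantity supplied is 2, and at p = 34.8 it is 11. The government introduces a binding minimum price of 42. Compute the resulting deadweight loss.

30.09

Demand slope = (13.7 − 54.2)/(11 − 2) = −4.5, so p = 63.2 − 4.5q.
Supply slope = (34.8 − 16.8)/(11 − 2) = 2, so p = 12.8 + 2q.
Competitive equilibrium: 63.2 − 4.5q = 12.8 + 2q → q* = 7.7538, p* = 28.3077.
At the floor p = 42, quantity demanded = (63.2 − 42)/4.5 = 4.7111.
Sellers' marginal cost at q' = 4.7111: 12.8 + 2·4.7111 = 22.2222.
Δq = 7.7538 − 4.7111 = 3.0427; wedge = 42 − 22.2222 = 19.7778.
The triangle = ½ × 3.0427 × 19.7778 = 30.09.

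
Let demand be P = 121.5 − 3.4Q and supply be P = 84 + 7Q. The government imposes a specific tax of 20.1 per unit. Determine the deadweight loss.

Competitive equilibrium: 121.5 − 3.4Q = 84 + 7Q → Q* = 3.6058, P* = 109.2404.
With the tax, the buyer price exceeds the seller price by 20.1: (121.5 − 3.4Q) − (84 + 7Q) = 20.1 → Q' = 1.6731.
ΔQ = 3.6058 − 1.6731 = 1.9327; the wedge equals the tax, 20.1.
DWL = ½ × 1.9327 × 20.1 = 19.42.

19.42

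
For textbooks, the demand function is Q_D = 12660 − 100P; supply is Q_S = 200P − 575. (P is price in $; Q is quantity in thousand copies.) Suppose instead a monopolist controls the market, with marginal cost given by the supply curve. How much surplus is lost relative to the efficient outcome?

In inverse form: demand P = 126.6 − 0.01Q, supply P = 2.875 + 0.005Q.
Competitive equilibrium: 126.6 − 0.01Q = 2.875 + 0.005Q → Q* = 8248.3333, P* = 44.1167.
Marginal revenue: MR = 126.6 − 0.02Q. Set MR = MC: 126.6 − 0.02Q = 2.875 + 0.005Q → Q_m = 4949.
Price P_m = 126.6 − 0.01·4949 = 77.11; MC(Q_m) = 2.875 + 0.005·4949 = 27.62.
Competitive Q* = 8248.3333, so ΔQ = 3299.3333; wedge = 77.11 − 27.62 = 49.49.
DWL = ½ × 3299.3333 × 49.49 = $81642 thousand.

$81642 thousand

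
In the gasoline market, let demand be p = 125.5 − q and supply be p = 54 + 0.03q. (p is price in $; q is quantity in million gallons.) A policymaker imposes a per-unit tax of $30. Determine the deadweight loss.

Competitive equilibrium: 125.5 − q = 54 + 0.03q → q* = 69.4175, p* = 56.0825.
With the tax, the buyer price exceeds the seller price by 30: (125.5 − q) − (54 + 0.03q) = 30 → q' = 40.2913.
Δq = 69.4175 − 40.2913 = 29.1262; the wedge equals the tax, 30.
Deadweight loss = ½ × 29.1262 × 30 = $436.89 million.

$436.89 million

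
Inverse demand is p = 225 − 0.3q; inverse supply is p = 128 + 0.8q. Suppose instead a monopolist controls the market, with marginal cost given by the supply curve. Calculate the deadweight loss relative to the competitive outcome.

Competitive equilibrium: 225 − 0.3q = 128 + 0.8q → q* = 88.1818, p* = 198.5455.
Marginal revenue: MR = 225 − 0.6q. Set MR = MC: 225 − 0.6q = 128 + 0.8q → q_m = 69.2857.
Price p_m = 225 − 0.3·69.2857 = 204.2143; MC(q_m) = 128 + 0.8·69.2857 = 183.4286.
Competitive q* = 88.1818, so Δq = 18.8961; wedge = 204.2143 − 183.4286 = 20.7857.
Deadweight loss = ½ × 18.8961 × 20.7857 = 196.38.

196.38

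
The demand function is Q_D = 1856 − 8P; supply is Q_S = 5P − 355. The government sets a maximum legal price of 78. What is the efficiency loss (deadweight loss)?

In inverse form: demand P = 232 − 0.125Q, supply P = 71 + 0.2Q.
Competitive equilibrium: 232 − 0.125Q = 71 + 0.2Q → Q* = 495.3846, P* = 170.0769.
At the ceiling P = 78, quantity supplied = (78 − 71)/0.2 = 35.
Willingness to pay at Q' = 35: 232 − 0.125·35 = 227.625.
ΔQ = 495.3846 − 35 = 460.3846; wedge = 227.625 − 78 = 149.625.
Deadweight loss = ½ × 460.3846 × 149.625 = 34442.52.

34442.52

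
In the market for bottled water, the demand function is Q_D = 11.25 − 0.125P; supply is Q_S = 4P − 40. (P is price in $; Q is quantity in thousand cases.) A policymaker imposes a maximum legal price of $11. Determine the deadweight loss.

$133.88 thousand

In inverse form: demand P = 90 − 8Q, supply P = 10 + 0.25Q.
Competitive equilibrium: 90 − 8Q = 10 + 0.25Q → Q* = 9.697, P* = 12.4242.
At the ceiling P = 11, quantity supplied = (11 − 10)/0.25 = 4.
Willingness to pay at Q' = 4: 90 − 8·4 = 58.
ΔQ = 9.697 − 4 = 5.697; wedge = 58 − 11 = 47.
DWL = ½ × 5.697 × 47 = $133.88 thousand.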